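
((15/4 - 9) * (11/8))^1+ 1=-199/32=-6.22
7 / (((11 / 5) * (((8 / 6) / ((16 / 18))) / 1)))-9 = -6.88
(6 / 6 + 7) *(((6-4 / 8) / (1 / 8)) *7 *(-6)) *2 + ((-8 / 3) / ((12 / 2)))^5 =-1745961856 / 59049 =-29568.02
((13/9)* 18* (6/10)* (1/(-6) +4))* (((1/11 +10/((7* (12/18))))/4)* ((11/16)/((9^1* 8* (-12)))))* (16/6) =-12857/181440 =-0.07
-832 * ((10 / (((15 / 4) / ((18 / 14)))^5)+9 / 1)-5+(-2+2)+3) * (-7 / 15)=61591536448 / 22509375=2736.26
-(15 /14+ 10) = -155 /14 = -11.07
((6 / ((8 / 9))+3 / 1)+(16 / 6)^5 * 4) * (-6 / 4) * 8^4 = -273287680 / 81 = -3373921.98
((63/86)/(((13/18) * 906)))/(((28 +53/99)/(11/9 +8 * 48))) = 7207893/476910850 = 0.02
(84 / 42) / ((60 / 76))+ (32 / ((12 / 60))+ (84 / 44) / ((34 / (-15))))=907087 / 5610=161.69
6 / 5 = 1.20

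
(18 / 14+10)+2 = 13.29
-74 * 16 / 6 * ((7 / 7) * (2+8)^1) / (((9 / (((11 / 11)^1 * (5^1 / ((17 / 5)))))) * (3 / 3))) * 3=-148000 / 153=-967.32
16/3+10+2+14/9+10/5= 188/9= 20.89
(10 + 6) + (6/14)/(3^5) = 9073/567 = 16.00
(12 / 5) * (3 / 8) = 9 / 10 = 0.90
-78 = -78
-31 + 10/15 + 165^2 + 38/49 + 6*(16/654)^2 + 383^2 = 303690401725/1746507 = 173884.45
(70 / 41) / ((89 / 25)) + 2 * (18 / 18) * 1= 9048 / 3649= 2.48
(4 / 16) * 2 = 1 / 2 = 0.50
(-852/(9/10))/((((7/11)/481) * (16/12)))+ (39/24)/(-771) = -23170770571/43176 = -536658.57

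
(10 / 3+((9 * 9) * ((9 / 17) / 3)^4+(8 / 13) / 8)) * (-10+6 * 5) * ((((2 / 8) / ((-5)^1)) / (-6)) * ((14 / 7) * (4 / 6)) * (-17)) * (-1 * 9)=22728344 / 191607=118.62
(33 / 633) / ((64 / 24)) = 33 / 1688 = 0.02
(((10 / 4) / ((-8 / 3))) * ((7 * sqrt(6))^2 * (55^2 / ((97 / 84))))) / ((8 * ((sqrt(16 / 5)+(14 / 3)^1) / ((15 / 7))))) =-2865121875 / 58976+245581875 * sqrt(5) / 29488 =-29958.73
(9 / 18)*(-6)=-3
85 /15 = 17 /3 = 5.67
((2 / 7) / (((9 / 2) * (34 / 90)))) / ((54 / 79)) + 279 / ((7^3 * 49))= 2024851 / 7714413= 0.26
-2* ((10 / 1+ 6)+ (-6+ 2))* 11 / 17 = -264 / 17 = -15.53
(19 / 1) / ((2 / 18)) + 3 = 174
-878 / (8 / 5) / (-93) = 2195 / 372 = 5.90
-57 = -57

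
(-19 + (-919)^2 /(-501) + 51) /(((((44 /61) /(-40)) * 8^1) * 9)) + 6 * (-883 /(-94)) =12402514219 /9324612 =1330.08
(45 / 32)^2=2025 / 1024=1.98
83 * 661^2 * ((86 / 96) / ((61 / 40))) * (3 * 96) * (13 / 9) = 1621745890960 / 183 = 8861999404.15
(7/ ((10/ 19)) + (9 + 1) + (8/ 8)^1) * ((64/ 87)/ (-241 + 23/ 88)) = -228096/ 3071825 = -0.07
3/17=0.18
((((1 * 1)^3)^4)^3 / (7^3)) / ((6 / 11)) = 0.01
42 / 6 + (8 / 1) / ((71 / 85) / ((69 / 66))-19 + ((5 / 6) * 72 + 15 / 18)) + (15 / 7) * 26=220190683 / 3500539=62.90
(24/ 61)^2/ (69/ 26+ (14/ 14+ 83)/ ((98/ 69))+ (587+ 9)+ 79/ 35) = 74880/ 319287847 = 0.00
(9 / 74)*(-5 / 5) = -9 / 74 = -0.12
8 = 8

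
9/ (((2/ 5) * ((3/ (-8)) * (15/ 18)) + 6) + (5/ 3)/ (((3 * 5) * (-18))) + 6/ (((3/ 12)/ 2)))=5832/ 34907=0.17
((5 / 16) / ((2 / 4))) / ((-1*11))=-5 / 88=-0.06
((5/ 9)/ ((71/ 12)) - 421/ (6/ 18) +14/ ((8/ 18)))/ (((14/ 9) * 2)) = -1573737/ 3976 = -395.81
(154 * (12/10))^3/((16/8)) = 394444512/125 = 3155556.10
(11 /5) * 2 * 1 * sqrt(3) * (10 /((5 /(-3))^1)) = -45.73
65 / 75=13 / 15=0.87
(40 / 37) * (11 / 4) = 110 / 37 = 2.97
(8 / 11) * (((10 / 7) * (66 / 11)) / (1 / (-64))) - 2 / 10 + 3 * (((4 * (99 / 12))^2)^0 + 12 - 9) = -149057 / 385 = -387.16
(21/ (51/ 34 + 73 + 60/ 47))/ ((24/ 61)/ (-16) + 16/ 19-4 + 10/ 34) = -4575732/ 47690161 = -0.10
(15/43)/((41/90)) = 1350/1763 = 0.77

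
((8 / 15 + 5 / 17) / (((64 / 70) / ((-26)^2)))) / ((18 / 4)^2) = 249613 / 8262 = 30.21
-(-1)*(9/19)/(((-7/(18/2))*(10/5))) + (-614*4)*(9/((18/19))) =-6206393/266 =-23332.30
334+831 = 1165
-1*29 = -29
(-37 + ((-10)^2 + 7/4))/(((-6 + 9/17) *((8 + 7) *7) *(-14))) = 629/78120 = 0.01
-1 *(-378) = 378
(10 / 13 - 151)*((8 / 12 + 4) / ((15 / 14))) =-42532 / 65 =-654.34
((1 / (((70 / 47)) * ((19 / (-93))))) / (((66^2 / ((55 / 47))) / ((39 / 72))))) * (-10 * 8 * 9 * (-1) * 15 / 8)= -0.65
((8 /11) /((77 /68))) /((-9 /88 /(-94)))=409088 /693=590.31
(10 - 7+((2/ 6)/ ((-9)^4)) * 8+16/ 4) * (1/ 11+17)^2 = 2044.81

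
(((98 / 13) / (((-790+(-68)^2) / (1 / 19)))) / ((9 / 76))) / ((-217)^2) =4 / 215541729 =0.00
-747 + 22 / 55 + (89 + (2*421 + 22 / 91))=84012 / 455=184.64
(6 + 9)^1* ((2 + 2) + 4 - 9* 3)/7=-285/7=-40.71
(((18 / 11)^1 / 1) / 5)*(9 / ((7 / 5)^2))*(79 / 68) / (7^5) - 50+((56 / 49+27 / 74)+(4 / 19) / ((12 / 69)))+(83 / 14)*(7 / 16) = -154818592590807 / 3464441162336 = -44.69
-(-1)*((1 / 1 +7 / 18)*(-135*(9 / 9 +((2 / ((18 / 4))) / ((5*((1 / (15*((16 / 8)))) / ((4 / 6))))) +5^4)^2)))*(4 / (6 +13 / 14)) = -42525149.68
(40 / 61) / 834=20 / 25437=0.00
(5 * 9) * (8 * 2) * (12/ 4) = 2160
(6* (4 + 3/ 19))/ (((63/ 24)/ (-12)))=-114.05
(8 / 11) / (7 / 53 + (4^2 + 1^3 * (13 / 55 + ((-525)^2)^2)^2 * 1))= 116600 / 925285328230294596922517207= 0.00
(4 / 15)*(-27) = -36 / 5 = -7.20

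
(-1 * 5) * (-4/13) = 20/13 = 1.54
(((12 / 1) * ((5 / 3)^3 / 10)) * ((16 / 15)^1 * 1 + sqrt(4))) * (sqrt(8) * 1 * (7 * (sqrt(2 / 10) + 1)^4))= 10304 * sqrt(10) / 45 + 72128 * sqrt(2) / 135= 1479.68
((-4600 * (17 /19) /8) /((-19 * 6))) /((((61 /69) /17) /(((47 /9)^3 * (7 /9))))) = 2777698711025 /288959562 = 9612.76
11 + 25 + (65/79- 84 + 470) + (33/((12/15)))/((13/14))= 959723/2054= 467.25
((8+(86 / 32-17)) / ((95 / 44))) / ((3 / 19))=-1111 / 60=-18.52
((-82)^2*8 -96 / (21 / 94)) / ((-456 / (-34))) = 529176 / 133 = 3978.77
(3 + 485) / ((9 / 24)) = 3904 / 3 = 1301.33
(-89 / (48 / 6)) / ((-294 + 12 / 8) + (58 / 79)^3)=43880471 / 1152150364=0.04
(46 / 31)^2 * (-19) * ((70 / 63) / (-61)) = 402040 / 527589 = 0.76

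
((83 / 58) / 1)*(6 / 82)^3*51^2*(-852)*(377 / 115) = -32280121458 / 7925915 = -4072.73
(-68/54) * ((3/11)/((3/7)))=-238/297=-0.80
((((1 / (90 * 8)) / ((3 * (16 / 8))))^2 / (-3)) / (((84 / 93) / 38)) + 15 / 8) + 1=2253484211 / 783820800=2.87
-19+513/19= 8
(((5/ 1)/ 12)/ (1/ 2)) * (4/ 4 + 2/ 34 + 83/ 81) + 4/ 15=82741/ 41310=2.00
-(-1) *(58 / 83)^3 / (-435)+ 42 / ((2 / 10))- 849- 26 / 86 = -235776658754 / 368802615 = -639.30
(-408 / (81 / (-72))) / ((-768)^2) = 0.00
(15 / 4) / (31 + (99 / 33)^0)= 15 / 128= 0.12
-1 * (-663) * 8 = 5304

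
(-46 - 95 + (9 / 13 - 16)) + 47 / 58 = -117245 / 754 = -155.50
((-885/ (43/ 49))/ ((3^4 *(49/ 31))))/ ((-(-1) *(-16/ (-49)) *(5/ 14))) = -627347/ 9288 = -67.54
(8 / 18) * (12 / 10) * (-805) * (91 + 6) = -124936 / 3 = -41645.33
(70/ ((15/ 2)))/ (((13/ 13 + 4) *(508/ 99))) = 231/ 635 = 0.36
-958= -958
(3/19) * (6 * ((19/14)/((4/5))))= 45/28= 1.61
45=45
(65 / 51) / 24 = 0.05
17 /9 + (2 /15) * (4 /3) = 31 /15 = 2.07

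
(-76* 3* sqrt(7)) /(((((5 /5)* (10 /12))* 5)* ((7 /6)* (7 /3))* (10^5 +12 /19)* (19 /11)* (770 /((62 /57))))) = -3348* sqrt(7) /20365753625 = -0.00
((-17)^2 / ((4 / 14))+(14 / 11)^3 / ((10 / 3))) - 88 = 12300017 / 13310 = 924.12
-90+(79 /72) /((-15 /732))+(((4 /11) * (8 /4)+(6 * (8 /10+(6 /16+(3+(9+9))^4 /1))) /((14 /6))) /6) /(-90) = -889522093 /831600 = -1069.65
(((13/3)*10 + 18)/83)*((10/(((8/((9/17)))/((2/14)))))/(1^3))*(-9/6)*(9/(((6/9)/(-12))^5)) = 17601325920/9877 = 1782051.83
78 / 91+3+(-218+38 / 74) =-55330 / 259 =-213.63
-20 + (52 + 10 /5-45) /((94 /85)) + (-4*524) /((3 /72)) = -4729691 /94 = -50315.86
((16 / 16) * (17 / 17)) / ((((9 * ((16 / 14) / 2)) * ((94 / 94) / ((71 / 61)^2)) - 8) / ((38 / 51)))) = -670453 / 3782670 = -0.18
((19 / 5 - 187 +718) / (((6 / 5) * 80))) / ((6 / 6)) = 1337 / 240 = 5.57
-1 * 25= -25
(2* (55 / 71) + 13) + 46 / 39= 43553 / 2769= 15.73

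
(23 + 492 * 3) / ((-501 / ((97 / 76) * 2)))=-145403 / 19038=-7.64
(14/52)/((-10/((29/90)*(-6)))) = 203/3900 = 0.05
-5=-5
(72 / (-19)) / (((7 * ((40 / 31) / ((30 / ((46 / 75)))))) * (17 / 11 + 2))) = -230175 / 39767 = -5.79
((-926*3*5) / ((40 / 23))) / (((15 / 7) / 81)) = -6037983 / 20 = -301899.15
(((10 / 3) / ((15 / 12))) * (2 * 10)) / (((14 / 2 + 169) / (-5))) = -50 / 33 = -1.52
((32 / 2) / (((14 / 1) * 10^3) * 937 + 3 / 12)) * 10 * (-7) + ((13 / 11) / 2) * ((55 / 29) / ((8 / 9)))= 30694041865 / 24347008464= 1.26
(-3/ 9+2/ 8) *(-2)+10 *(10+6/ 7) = 4567/ 42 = 108.74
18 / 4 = 9 / 2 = 4.50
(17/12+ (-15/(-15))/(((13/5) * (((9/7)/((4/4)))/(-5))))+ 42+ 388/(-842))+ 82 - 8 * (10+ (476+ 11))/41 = 213945895/8078148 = 26.48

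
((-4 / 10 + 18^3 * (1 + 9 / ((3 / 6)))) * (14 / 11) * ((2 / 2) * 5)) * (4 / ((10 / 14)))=217182896 / 55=3948779.93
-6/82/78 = -1/1066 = -0.00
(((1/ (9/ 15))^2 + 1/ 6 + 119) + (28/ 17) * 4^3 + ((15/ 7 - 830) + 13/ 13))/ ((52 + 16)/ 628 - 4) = 154.05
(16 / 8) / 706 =1 / 353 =0.00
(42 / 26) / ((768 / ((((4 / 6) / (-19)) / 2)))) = -7 / 189696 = -0.00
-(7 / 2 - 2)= -3 / 2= -1.50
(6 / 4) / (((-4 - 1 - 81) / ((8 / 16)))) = -3 / 344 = -0.01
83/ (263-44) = 83/ 219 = 0.38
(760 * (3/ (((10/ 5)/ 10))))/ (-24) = -475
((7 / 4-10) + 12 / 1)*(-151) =-2265 / 4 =-566.25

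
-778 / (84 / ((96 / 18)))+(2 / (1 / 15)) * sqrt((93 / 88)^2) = -49043 / 2772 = -17.69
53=53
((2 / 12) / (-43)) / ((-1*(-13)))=-1 / 3354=-0.00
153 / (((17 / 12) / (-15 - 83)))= -10584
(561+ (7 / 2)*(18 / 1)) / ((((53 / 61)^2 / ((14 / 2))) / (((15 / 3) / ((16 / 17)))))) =86345805 / 2809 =30738.98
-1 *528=-528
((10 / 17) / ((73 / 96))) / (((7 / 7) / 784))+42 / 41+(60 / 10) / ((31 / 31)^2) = 31215648 / 50881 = 613.50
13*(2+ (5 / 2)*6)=221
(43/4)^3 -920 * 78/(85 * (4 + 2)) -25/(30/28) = 3519433/3264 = 1078.26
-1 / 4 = -0.25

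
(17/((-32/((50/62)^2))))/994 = -10625/30567488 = -0.00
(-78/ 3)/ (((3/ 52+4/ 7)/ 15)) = -619.91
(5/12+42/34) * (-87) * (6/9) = -95.81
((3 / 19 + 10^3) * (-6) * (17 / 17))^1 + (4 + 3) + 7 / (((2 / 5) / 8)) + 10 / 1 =-111035 / 19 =-5843.95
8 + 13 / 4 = 45 / 4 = 11.25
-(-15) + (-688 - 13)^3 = -344472086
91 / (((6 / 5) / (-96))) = -7280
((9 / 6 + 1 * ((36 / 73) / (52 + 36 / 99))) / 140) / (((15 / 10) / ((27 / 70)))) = 0.00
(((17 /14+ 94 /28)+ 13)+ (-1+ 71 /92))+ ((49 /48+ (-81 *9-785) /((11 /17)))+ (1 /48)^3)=-454676374037 /195858432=-2321.45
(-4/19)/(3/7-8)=28/1007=0.03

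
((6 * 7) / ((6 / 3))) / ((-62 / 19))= -6.44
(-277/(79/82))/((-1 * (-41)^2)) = 554/3239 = 0.17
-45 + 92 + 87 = 134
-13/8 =-1.62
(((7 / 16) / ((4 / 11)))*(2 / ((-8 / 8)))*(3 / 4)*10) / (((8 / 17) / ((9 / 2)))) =-176715 / 1024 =-172.57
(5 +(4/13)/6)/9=197/351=0.56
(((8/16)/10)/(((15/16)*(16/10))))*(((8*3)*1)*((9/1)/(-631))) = -36/3155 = -0.01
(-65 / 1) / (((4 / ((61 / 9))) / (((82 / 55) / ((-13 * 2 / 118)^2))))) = -8705981 / 2574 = -3382.28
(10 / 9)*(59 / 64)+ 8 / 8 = 583 / 288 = 2.02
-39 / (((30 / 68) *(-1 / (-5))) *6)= -221 / 3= -73.67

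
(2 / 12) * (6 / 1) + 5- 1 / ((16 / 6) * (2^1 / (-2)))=51 / 8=6.38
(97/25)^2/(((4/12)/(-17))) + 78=-431109/625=-689.77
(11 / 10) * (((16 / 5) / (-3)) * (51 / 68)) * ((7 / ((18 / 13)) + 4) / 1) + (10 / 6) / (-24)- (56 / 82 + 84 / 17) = -5713631 / 418200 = -13.66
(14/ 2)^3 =343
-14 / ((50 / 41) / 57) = -16359 / 25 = -654.36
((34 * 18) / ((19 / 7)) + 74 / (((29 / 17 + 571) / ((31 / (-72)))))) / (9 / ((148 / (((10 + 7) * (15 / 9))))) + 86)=55542712171 / 21614825448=2.57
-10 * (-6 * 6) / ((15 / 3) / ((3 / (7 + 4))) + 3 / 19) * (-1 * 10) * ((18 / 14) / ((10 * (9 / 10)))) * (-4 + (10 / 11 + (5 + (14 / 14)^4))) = -80.91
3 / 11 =0.27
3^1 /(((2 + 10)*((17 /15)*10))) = 3 /136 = 0.02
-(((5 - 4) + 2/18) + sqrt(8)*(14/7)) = -4*sqrt(2) - 10/9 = -6.77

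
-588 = -588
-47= -47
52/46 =26/23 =1.13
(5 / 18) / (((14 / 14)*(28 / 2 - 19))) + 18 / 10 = 157 / 90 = 1.74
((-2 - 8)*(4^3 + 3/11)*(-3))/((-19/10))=-212100/209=-1014.83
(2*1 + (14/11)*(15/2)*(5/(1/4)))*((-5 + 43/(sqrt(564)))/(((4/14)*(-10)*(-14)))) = -1061/44 + 45623*sqrt(141)/62040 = -15.38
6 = 6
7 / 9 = 0.78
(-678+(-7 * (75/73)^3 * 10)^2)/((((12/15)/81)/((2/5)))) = 31164349906111599/151334226289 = 205930.61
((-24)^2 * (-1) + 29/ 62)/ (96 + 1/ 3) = -6297/ 1054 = -5.97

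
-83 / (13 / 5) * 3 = -95.77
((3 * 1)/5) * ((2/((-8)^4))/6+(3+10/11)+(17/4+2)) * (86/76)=11809477/1712128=6.90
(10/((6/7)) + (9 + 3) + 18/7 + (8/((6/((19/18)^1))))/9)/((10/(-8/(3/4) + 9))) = -44897/10206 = -4.40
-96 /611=-0.16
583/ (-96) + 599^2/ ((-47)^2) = 33157049/ 212064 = 156.35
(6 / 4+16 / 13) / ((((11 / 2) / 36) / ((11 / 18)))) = 142 / 13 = 10.92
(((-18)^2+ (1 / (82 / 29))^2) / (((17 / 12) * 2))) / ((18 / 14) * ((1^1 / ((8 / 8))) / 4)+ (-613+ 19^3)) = 1794814 / 98000619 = 0.02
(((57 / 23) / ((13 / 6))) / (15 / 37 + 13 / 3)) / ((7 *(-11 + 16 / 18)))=-170829 / 50091769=-0.00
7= 7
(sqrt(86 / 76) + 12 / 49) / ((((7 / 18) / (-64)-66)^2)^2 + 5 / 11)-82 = -1477570510905017295907046 / 18019152574847516578619 + 9686627647488 * sqrt(1634) / 6987018345349037040689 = -82.00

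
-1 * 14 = -14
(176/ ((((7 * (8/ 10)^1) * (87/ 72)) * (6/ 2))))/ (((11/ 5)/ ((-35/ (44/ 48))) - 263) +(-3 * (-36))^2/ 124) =-16368000/ 319042079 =-0.05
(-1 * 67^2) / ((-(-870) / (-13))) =58357 / 870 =67.08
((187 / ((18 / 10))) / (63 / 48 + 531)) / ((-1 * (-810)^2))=-44 / 147917745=-0.00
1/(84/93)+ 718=20135/28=719.11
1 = 1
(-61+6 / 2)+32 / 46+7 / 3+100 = 3107 / 69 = 45.03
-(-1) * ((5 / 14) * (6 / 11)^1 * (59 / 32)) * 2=885 / 1232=0.72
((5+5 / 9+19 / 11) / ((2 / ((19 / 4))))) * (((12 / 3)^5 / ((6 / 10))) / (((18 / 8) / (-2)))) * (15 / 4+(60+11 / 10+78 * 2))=-15490171648 / 2673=-5795051.12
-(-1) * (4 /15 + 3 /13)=97 /195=0.50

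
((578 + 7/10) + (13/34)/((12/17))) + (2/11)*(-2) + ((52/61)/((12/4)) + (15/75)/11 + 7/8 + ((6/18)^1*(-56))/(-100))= 116802721/201300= 580.24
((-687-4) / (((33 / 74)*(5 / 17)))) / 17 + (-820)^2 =110894866 / 165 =672090.10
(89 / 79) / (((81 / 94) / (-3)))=-8366 / 2133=-3.92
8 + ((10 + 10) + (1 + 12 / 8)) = 61 / 2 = 30.50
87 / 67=1.30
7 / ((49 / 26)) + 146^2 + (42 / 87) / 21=12983720 / 609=21319.74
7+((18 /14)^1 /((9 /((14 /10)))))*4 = 39 /5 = 7.80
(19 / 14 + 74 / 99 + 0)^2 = 8508889 / 1920996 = 4.43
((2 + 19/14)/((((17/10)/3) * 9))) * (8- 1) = 235/51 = 4.61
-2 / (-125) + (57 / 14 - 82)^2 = 148785517 / 24500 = 6072.88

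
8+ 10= 18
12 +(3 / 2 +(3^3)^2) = 1485 / 2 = 742.50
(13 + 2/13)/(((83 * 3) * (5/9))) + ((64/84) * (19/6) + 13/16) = 18056249/5438160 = 3.32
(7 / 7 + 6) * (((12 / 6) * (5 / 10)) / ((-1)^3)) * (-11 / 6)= 77 / 6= 12.83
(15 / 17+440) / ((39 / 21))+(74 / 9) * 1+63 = 613846 / 1989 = 308.62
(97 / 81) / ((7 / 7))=97 / 81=1.20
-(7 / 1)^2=-49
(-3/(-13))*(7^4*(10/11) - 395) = 58995/143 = 412.55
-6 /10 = -3 /5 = -0.60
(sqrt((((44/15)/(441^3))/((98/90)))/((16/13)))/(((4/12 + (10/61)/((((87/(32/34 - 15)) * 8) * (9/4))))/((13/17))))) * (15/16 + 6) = 2552667 * sqrt(429)/20703304384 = 0.00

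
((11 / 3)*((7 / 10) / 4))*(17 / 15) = 1309 / 1800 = 0.73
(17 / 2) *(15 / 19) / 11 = 255 / 418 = 0.61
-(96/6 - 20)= 4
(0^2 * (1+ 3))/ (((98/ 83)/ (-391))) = 0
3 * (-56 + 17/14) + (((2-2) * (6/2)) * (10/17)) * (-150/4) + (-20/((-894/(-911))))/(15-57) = -3076531/18774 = -163.87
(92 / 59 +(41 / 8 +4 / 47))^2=22551929929 / 492129856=45.83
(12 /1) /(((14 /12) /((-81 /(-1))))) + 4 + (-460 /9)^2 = 1955860 /567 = 3449.49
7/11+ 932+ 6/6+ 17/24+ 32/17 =4201787/4488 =936.23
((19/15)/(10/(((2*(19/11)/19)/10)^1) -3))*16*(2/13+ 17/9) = 72656/959985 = 0.08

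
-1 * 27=-27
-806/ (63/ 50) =-40300/ 63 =-639.68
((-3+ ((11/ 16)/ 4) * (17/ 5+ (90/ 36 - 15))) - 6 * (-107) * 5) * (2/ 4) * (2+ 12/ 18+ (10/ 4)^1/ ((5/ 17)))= 17897.02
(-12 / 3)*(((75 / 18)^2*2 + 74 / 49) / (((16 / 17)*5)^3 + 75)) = -314009482 / 388289475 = -0.81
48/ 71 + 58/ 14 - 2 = 1401/ 497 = 2.82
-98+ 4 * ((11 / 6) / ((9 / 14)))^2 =-47726 / 729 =-65.47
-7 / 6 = -1.17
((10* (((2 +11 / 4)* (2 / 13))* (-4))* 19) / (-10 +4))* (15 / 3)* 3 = 18050 / 13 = 1388.46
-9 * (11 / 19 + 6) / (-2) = 1125 / 38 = 29.61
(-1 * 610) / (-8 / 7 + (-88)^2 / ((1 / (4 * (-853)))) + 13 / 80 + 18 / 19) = 6490400 / 281135698271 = 0.00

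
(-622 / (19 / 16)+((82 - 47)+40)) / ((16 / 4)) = -8527 / 76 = -112.20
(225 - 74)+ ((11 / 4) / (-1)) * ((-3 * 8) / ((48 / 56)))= 228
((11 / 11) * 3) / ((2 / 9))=27 / 2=13.50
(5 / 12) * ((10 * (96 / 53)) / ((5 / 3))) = 240 / 53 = 4.53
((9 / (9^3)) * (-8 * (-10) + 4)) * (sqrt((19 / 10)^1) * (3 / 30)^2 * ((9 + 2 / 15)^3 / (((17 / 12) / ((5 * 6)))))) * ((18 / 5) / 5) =143995768 * sqrt(190) / 11953125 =166.05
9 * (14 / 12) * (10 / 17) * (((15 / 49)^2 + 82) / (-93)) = -985535 / 180761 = -5.45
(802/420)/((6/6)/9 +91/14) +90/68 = 13431/8330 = 1.61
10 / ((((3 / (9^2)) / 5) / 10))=13500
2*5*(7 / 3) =70 / 3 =23.33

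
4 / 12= 1 / 3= 0.33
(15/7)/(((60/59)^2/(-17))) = -59177/1680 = -35.22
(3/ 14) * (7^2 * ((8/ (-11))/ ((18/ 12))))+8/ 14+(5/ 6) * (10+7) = 4457/ 462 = 9.65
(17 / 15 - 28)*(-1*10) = 806 / 3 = 268.67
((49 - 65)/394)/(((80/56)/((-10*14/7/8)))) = 14/197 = 0.07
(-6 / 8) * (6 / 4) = -9 / 8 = -1.12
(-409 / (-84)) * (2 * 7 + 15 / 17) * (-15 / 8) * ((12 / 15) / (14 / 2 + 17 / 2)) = -103477 / 14756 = -7.01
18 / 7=2.57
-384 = -384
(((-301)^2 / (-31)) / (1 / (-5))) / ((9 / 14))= 6342070 / 279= 22731.43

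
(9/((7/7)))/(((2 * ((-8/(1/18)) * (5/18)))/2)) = -9/40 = -0.22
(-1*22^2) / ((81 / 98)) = -47432 / 81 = -585.58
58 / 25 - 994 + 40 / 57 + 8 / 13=-18346472 / 18525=-990.36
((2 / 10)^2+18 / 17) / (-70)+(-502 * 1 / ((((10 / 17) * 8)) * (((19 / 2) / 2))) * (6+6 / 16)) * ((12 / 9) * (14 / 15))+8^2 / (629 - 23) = -5083203159 / 28545125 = -178.08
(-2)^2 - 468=-464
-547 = -547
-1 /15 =-0.07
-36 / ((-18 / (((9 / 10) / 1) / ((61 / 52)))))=468 / 305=1.53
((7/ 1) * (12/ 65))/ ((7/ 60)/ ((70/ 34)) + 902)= 5040/ 3518021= 0.00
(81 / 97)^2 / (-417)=-2187 / 1307851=-0.00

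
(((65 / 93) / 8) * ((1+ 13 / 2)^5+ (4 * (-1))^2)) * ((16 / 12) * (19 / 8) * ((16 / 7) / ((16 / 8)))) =938460445 / 124992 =7508.16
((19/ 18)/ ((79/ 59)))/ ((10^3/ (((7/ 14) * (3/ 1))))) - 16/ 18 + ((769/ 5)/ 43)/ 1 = 328847809/ 122292000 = 2.69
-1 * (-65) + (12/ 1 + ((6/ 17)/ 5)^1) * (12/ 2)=11681/ 85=137.42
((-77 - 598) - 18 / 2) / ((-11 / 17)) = 1057.09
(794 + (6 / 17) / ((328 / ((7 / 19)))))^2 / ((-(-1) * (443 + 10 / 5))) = 1769025850724521 / 1248684588880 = 1416.71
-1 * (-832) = 832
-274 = -274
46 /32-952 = -15209 /16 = -950.56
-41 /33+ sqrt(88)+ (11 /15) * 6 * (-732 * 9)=-4783093 /165+ 2 * sqrt(22)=-28979.06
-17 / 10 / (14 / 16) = -68 / 35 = -1.94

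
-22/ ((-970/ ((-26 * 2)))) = -572/ 485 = -1.18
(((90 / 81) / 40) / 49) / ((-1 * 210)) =-1 / 370440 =-0.00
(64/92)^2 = 256/529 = 0.48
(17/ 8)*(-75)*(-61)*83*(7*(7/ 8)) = 316310925/ 64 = 4942358.20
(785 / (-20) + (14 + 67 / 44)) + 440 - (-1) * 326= 8165 / 11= 742.27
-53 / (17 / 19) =-1007 / 17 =-59.24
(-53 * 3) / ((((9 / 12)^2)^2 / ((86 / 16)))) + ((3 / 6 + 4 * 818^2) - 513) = 144357253 / 54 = 2673282.46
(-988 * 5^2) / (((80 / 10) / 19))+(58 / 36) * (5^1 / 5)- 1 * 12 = -528056 / 9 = -58672.89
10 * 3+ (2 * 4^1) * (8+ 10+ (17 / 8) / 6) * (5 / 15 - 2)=-214.72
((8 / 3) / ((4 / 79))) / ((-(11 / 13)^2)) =-73.56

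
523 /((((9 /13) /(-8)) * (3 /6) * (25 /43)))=-4677712 /225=-20789.83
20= 20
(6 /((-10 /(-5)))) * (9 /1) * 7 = 189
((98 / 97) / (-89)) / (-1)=98 / 8633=0.01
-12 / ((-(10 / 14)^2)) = 23.52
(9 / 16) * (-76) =-171 / 4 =-42.75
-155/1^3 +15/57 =-2940/19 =-154.74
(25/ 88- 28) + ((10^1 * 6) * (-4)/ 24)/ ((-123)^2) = -36900511/ 1331352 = -27.72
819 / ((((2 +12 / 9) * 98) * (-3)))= -0.84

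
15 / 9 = 5 / 3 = 1.67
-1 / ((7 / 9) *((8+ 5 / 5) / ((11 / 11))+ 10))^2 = -81 / 17689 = -0.00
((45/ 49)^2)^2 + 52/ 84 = 23007934/ 17294403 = 1.33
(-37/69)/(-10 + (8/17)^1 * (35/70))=629/11454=0.05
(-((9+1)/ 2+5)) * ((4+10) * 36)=-5040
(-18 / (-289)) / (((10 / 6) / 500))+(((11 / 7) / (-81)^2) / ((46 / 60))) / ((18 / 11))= 18.69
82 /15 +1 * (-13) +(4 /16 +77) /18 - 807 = -810.24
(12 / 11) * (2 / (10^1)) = 12 / 55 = 0.22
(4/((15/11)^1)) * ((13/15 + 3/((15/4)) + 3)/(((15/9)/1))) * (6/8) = 154/25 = 6.16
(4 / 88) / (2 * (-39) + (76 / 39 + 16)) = -39 / 51524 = -0.00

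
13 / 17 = 0.76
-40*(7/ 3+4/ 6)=-120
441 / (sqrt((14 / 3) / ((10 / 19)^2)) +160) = 10584000 / 3837473- 41895 * sqrt(42) / 3837473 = 2.69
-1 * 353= -353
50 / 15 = 3.33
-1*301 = -301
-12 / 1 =-12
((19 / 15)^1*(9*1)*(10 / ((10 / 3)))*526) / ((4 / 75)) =674595 / 2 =337297.50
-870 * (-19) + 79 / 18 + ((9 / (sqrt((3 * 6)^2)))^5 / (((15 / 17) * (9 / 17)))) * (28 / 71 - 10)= 2535615331 / 153360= 16533.75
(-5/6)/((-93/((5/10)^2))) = 5/2232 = 0.00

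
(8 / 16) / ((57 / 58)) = 29 / 57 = 0.51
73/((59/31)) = 2263/59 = 38.36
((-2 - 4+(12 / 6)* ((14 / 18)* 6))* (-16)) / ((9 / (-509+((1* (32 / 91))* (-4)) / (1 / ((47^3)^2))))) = 220758337348960 / 2457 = 89848733149.76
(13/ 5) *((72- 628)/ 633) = -7228/ 3165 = -2.28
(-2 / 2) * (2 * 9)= -18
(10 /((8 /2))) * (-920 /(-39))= 2300 /39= 58.97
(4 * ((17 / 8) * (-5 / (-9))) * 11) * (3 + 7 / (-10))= 4301 / 36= 119.47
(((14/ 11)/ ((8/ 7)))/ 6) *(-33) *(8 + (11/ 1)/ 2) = -1323/ 16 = -82.69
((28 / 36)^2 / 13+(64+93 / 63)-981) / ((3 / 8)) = -53983864 / 22113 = -2441.27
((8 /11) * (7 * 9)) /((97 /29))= 14616 /1067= 13.70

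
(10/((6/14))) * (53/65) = 742/39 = 19.03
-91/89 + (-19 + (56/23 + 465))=915853/2047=447.41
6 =6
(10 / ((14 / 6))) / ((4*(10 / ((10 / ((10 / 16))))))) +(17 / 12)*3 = 167 / 28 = 5.96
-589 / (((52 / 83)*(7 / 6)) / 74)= -5426457 / 91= -59631.40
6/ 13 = 0.46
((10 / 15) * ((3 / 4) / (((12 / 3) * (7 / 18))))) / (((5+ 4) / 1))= 1 / 28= 0.04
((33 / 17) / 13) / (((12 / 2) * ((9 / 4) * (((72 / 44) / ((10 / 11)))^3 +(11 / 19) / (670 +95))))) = 26125 / 13776607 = 0.00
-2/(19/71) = -142/19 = -7.47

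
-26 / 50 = -13 / 25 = -0.52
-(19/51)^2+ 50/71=104419/184671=0.57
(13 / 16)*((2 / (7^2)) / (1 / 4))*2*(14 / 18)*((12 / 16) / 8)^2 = 13 / 7168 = 0.00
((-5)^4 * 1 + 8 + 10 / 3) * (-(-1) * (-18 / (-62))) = 5727 / 31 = 184.74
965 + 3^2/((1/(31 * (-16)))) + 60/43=-150397/43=-3497.60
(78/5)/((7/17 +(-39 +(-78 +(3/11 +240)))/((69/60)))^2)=1442890878/1070970108605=0.00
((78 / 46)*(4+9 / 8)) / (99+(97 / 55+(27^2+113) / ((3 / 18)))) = 87945 / 52145968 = 0.00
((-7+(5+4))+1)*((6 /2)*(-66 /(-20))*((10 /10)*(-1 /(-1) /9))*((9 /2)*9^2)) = 24057 /20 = 1202.85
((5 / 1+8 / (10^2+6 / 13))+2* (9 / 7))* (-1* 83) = -2902759 / 4571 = -635.04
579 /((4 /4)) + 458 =1037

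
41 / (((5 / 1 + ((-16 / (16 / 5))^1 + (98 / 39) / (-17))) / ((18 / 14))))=-244647 / 686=-356.63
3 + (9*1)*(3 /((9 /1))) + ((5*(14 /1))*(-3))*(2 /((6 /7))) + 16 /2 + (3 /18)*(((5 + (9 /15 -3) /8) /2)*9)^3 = 17612989 /16000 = 1100.81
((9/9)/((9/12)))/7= 4/21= 0.19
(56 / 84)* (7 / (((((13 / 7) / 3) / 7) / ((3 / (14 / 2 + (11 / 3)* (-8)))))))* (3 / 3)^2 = -6174 / 871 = -7.09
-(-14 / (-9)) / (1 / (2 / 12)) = -7 / 27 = -0.26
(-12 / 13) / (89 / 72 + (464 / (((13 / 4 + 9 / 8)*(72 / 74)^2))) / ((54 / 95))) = -1469664 / 315764761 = -0.00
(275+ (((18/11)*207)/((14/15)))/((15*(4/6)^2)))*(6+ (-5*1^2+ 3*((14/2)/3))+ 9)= 1724939/308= 5600.45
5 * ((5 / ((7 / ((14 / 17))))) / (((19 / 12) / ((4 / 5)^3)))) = 1536 / 1615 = 0.95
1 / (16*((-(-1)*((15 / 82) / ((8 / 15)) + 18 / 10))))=205 / 7029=0.03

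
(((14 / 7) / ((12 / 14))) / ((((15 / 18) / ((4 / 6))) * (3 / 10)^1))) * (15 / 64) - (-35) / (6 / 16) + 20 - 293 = -4277 / 24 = -178.21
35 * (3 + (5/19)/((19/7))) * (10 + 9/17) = 7004270/6137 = 1141.32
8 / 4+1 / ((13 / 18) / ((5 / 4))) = 97 / 26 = 3.73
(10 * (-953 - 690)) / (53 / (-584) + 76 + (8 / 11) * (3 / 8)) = -105546320 / 489393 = -215.67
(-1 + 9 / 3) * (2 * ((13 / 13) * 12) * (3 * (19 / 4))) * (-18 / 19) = -648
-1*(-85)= 85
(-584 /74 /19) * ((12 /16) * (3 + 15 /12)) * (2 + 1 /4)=-33507 /11248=-2.98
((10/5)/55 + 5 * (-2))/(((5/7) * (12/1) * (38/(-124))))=59458/15675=3.79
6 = 6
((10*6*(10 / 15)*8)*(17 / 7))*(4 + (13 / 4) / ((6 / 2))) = 82960 / 21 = 3950.48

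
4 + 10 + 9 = 23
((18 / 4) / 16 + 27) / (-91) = -873 / 2912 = -0.30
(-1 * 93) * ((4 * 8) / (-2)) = 1488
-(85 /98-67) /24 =6481 /2352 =2.76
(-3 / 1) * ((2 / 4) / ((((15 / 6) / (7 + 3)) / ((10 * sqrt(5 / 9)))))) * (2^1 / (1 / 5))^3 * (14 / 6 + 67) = -4160000 * sqrt(5) / 3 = -3100680.93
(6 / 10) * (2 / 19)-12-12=-2274 / 95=-23.94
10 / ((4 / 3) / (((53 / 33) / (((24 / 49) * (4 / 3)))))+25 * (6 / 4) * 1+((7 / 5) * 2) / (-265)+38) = 1298500 / 9872703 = 0.13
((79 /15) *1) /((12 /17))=1343 /180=7.46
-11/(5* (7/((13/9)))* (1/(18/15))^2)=-572/875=-0.65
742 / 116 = 371 / 58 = 6.40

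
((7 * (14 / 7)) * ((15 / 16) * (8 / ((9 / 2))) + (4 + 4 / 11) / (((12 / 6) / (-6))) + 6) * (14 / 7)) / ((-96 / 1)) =1253 / 792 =1.58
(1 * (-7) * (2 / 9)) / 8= -7 / 36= -0.19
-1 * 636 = -636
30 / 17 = 1.76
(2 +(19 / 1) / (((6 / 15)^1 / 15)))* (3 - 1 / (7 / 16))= 7145 / 14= 510.36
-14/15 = -0.93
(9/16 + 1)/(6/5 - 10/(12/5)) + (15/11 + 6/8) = 12429/7832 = 1.59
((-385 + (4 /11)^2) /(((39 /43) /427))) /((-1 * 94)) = 285017803 /147862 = 1927.59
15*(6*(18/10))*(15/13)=2430/13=186.92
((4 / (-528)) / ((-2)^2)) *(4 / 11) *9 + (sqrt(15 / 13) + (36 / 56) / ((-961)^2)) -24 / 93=-826847027 / 3128889148 + sqrt(195) / 13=0.81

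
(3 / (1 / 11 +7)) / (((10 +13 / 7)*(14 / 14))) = 77 / 2158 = 0.04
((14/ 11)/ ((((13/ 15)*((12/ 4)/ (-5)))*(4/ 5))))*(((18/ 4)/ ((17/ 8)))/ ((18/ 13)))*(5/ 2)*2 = -4375/ 187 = -23.40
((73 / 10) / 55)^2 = 5329 / 302500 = 0.02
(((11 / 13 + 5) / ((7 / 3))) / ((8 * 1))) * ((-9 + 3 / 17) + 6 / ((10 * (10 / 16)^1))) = -95247 / 38675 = -2.46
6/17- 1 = -0.65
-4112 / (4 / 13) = -13364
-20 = -20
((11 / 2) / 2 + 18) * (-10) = -415 / 2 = -207.50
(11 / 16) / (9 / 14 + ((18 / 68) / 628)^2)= 2194056788 / 2051586135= 1.07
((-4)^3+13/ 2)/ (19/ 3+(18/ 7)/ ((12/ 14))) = -345/ 56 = -6.16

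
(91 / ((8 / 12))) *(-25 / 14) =-975 / 4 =-243.75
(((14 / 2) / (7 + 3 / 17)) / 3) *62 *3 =3689 / 61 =60.48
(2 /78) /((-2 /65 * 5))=-1 /6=-0.17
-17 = -17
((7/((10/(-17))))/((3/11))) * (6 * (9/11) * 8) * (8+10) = -154224/5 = -30844.80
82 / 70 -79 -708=-27504 / 35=-785.83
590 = 590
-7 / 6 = -1.17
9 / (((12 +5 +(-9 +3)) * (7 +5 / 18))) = 162 / 1441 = 0.11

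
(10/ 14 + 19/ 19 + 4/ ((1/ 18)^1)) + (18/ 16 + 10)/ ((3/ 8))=2171/ 21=103.38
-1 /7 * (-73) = 73 /7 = 10.43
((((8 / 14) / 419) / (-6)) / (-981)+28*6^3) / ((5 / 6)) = 104410482628 / 14386365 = 7257.60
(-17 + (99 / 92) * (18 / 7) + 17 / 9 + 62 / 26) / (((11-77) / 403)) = 11631541 / 191268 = 60.81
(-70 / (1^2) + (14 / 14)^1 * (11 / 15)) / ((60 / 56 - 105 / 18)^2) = -152733 / 50000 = -3.05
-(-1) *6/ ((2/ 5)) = 15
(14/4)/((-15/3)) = -7/10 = -0.70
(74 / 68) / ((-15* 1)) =-37 / 510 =-0.07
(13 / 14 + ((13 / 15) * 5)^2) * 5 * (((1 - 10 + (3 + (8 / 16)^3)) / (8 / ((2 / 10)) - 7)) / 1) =-583505 / 33264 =-17.54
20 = 20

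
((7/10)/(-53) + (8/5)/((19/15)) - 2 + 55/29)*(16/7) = 2678504/1022105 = 2.62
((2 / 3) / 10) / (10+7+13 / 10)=2 / 549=0.00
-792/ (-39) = 264/ 13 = 20.31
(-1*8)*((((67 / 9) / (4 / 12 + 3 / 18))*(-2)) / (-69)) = -2144 / 621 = -3.45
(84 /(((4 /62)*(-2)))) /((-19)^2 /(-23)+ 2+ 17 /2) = 29946 /239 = 125.30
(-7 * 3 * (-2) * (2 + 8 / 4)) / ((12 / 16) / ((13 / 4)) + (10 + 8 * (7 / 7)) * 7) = 728 / 547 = 1.33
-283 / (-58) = 283 / 58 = 4.88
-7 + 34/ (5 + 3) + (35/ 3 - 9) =-1/ 12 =-0.08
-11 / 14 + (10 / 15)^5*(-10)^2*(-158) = -7081073 / 3402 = -2081.44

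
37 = 37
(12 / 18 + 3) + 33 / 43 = 572 / 129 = 4.43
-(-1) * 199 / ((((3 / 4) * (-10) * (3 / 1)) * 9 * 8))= -0.12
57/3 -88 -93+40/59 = -9518/59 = -161.32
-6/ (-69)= 2/ 23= 0.09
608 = 608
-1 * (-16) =16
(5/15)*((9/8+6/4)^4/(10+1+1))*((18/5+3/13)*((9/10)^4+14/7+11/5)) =261289307601/10649600000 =24.54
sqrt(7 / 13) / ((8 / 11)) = 11 * sqrt(91) / 104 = 1.01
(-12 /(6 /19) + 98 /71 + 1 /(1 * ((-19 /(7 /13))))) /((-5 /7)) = 4498879 /87685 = 51.31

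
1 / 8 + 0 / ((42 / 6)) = 1 / 8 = 0.12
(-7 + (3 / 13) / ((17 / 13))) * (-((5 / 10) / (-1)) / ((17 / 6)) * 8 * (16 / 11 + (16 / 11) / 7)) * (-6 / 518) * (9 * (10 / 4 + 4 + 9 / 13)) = 4810752 / 400673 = 12.01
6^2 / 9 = 4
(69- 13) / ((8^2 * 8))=7 / 64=0.11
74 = 74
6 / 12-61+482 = 843 / 2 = 421.50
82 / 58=1.41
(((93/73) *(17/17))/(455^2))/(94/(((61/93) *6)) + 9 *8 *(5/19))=107787/750245971475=0.00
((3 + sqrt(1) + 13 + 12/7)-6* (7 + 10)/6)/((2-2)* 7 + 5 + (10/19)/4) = 152/455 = 0.33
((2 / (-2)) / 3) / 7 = -1 / 21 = -0.05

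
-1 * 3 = -3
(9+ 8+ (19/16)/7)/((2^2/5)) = 9615/448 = 21.46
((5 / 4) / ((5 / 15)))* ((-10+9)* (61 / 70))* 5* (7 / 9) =-305 / 24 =-12.71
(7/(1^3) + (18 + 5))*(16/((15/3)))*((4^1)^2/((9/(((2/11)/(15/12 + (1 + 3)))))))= 4096/693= 5.91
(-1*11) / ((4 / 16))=-44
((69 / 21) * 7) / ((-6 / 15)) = -57.50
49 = 49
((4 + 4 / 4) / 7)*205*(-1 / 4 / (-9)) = 1025 / 252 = 4.07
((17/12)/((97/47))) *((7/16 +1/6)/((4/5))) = 115855/223488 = 0.52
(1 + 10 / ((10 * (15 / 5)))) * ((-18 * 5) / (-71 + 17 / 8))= 960 / 551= 1.74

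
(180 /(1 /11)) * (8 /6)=2640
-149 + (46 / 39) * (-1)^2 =-5765 / 39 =-147.82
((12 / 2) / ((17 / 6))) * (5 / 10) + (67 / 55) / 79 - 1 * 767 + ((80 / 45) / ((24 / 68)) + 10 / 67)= -101651365324 / 133621785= -760.74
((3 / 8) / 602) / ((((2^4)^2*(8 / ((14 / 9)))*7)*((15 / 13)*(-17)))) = -13 / 3772661760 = -0.00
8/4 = 2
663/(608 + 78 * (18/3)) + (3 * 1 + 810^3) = 571830519891/1076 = 531441003.62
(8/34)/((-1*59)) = -4/1003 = -0.00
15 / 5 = 3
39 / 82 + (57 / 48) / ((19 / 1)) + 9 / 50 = 11777 / 16400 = 0.72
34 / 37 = 0.92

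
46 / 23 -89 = -87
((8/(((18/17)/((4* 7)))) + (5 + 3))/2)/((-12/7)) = -1729/27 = -64.04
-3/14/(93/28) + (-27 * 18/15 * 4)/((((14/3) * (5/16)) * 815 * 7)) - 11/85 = -110229829/526143625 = -0.21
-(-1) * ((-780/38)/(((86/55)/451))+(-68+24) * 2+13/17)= -83440186/13889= -6007.65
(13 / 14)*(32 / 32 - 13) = -78 / 7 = -11.14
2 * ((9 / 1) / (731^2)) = 18 / 534361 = 0.00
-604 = -604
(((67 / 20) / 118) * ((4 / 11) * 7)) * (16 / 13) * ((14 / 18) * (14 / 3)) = 367696 / 1138995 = 0.32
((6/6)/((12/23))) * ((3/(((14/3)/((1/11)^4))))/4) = 69/3279584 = 0.00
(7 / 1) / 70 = 1 / 10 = 0.10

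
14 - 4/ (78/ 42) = 154/ 13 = 11.85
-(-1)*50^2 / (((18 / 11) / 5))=7638.89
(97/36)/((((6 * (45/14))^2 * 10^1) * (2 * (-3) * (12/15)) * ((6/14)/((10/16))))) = -33271/151165440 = -0.00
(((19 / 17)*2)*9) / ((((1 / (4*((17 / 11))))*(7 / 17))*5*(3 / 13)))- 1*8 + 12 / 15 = 98004 / 385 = 254.56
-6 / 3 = -2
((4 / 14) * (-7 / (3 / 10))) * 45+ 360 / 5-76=-304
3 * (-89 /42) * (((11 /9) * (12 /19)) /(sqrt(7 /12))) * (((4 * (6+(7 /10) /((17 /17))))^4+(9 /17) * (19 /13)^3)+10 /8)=-15718896122858533 * sqrt(21) /21732449375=-3314538.09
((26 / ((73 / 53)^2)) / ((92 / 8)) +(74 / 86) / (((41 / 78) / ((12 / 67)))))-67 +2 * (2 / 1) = -890598967669 / 14477736607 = -61.52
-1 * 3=-3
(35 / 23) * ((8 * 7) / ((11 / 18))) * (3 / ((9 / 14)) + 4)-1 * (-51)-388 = 220499 / 253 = 871.54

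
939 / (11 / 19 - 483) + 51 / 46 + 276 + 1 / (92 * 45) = 275.16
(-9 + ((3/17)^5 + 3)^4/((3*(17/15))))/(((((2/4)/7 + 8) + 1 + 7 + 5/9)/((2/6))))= 43031602058368738429682387334/144747601547753295385333019615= 0.30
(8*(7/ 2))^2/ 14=56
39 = 39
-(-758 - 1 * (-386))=372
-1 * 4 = -4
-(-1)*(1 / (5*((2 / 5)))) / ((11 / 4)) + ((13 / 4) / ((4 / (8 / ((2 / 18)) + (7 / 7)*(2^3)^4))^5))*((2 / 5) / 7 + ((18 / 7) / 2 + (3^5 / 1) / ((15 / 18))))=450262313347726940702 / 385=1169512502201888157.67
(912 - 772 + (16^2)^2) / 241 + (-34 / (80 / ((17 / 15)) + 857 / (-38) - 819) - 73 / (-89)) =273.38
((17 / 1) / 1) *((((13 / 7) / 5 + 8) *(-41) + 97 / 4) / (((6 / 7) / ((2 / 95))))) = -759169 / 5700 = -133.19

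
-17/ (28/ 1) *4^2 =-68/ 7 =-9.71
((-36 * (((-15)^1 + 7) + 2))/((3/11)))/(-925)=-792/925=-0.86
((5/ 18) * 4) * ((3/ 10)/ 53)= 1/ 159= 0.01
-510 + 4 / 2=-508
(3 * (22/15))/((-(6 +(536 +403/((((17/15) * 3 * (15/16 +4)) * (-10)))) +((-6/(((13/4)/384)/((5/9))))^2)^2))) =-421931653/2307256483155306505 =-0.00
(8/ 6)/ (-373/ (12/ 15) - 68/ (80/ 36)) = -80/ 29811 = -0.00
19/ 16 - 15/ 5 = -29/ 16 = -1.81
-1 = -1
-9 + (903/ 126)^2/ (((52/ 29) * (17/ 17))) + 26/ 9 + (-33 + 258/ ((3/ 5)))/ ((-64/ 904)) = -10455293/ 1872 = -5585.09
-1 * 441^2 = -194481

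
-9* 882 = -7938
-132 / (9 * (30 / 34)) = -748 / 45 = -16.62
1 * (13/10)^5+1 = 471293/100000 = 4.71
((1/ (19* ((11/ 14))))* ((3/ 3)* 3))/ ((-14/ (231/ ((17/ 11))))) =-693/ 323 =-2.15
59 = 59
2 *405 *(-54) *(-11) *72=34642080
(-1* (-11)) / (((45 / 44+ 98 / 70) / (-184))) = -445280 / 533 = -835.42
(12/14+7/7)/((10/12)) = 78/35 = 2.23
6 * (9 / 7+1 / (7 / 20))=174 / 7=24.86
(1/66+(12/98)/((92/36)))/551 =4691/40984482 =0.00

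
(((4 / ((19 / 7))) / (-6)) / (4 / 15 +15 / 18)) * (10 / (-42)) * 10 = 1000 / 1881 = 0.53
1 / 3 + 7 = 22 / 3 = 7.33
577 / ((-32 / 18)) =-5193 / 16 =-324.56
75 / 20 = 15 / 4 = 3.75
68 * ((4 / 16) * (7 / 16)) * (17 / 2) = 2023 / 32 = 63.22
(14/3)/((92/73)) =511/138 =3.70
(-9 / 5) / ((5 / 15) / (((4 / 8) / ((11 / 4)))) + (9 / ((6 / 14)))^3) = -54 / 277885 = -0.00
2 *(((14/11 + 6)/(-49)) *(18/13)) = -2880/7007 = -0.41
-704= -704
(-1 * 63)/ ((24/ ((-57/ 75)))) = 2.00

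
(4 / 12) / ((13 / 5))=5 / 39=0.13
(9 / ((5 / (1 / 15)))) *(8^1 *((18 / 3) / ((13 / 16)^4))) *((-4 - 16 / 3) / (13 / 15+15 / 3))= -33030144 / 1570855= -21.03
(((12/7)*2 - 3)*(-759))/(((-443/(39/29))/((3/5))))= 266409/449645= 0.59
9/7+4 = 5.29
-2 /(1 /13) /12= -2.17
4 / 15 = 0.27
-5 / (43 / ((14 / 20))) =-7 / 86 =-0.08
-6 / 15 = -2 / 5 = -0.40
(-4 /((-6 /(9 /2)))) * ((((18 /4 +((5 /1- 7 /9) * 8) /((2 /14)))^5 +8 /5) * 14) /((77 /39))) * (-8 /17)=-99737956853374369777 /12269070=-8129218991608.52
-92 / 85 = -1.08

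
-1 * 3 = -3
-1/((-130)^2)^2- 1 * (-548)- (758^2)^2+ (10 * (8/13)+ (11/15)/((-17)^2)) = -81746530345416843218867/247623870000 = -330123789541.84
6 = 6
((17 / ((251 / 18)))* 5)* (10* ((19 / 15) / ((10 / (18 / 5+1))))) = 44574 / 1255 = 35.52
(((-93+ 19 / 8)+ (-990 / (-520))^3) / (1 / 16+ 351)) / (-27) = 11772301 / 1332779292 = 0.01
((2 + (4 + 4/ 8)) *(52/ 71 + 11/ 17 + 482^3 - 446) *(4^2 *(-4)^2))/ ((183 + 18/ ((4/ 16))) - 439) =-28113181432752/ 27761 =-1012686194.04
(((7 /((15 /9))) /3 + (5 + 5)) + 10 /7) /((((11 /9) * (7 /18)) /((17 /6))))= 206091 /2695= 76.47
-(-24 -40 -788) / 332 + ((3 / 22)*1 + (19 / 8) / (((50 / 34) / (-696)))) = -51189051 / 45650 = -1121.34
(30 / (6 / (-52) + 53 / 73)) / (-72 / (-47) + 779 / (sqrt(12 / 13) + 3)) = 2062799544*sqrt(39) / 215120354285 + 768313615212 / 4087286731415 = 0.25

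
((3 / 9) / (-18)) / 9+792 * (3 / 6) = 192455 / 486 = 396.00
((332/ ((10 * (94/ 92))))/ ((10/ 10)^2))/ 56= 1909/ 3290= 0.58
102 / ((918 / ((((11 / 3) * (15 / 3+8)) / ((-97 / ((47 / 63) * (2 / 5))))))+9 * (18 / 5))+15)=-571285 / 34796383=-0.02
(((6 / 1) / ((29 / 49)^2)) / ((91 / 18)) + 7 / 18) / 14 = 106189 / 393588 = 0.27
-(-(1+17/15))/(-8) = -4/15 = -0.27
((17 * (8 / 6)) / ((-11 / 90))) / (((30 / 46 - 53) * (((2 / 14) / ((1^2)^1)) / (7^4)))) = 28163730 / 473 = 59542.77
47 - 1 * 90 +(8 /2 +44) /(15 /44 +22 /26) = -1741 /679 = -2.56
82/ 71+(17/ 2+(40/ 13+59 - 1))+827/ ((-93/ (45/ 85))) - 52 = 13643207/ 972842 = 14.02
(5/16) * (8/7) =5/14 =0.36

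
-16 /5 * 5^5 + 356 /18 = -89822 /9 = -9980.22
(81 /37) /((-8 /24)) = -243 /37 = -6.57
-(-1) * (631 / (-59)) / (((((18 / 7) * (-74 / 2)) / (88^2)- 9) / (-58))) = -991952192 / 14411871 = -68.83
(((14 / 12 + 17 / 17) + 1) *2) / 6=19 / 18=1.06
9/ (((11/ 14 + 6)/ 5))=126/ 19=6.63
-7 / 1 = -7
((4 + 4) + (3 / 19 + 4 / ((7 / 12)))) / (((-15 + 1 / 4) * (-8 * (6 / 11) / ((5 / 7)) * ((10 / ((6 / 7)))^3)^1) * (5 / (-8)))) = -395406 / 2355080875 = -0.00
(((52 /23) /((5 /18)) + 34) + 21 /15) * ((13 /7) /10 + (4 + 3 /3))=1817541 /8050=225.78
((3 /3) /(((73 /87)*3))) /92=29 /6716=0.00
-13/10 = -1.30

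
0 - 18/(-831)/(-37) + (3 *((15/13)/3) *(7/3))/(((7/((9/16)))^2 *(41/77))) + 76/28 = 26884539737/9789188864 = 2.75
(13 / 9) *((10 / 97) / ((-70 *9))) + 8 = 439979 / 54999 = 8.00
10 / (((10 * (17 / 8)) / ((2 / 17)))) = 16 / 289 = 0.06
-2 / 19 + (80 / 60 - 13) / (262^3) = -107909033 / 1025129496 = -0.11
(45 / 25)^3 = 729 / 125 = 5.83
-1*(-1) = 1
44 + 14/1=58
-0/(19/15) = 0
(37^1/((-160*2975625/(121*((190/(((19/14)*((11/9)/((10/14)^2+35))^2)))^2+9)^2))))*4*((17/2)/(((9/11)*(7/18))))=-40444752396051190999030761056009832560541/206363852399138836325000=-195987581768075039.02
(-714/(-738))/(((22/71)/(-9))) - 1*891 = -829029/902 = -919.10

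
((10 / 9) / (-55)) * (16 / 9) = -32 / 891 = -0.04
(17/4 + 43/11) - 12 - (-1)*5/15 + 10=857/132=6.49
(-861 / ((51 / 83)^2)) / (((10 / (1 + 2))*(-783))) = 1977143 / 2262870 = 0.87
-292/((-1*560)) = 73/140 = 0.52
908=908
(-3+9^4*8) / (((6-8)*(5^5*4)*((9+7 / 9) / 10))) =-94473 / 44000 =-2.15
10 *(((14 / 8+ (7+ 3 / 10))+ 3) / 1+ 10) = 220.50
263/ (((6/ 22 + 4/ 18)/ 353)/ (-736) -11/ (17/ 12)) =-33.87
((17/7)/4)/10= 17/280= 0.06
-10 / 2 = -5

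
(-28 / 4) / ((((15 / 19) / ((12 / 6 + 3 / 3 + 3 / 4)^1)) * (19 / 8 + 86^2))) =-266 / 59187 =-0.00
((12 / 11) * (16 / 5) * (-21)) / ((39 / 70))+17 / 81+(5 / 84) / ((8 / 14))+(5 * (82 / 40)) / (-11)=-24500027 / 185328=-132.20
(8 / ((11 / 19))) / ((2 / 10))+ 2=782 / 11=71.09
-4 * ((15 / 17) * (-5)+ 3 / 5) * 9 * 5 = 11664 / 17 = 686.12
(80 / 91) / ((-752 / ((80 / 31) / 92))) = -100 / 3049501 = -0.00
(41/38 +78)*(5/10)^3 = 3005/304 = 9.88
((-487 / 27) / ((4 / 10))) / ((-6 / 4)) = 2435 / 81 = 30.06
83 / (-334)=-83 / 334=-0.25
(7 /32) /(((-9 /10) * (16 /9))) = -0.14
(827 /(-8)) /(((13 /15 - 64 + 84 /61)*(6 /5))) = 1261175 /904112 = 1.39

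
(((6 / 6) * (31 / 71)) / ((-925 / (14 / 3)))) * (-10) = 868 / 39405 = 0.02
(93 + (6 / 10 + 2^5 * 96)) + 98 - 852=12058 / 5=2411.60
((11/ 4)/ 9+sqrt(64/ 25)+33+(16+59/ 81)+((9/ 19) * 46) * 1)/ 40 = 2259973/ 1231200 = 1.84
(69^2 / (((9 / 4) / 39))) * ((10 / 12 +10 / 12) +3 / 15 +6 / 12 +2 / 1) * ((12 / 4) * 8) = 8648515.20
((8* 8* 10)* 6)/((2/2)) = 3840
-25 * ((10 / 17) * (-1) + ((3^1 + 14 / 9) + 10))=-349.18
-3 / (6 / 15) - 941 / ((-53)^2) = -44017 / 5618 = -7.83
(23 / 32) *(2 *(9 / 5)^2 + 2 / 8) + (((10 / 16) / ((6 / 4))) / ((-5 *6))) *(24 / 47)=2179339 / 451200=4.83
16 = 16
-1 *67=-67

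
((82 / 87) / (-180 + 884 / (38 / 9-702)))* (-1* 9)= 128740 / 2751027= 0.05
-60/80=-0.75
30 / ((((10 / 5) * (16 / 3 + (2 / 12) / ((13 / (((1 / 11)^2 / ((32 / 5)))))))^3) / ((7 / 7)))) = 5101478893322240 / 51594696634079853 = 0.10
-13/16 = -0.81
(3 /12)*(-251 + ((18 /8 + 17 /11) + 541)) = 73.45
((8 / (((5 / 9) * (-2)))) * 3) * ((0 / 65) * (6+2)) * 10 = 0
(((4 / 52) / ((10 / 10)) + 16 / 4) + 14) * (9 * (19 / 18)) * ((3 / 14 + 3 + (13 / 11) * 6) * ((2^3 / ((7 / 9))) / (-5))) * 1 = -25509438 / 7007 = -3640.56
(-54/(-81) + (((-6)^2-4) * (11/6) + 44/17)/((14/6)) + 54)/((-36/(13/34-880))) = 11999353/6069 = 1977.15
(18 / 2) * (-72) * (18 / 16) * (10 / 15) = -486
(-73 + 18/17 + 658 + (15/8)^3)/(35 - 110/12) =499203/21760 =22.94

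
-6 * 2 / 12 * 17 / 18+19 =325 / 18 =18.06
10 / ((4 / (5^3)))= 625 / 2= 312.50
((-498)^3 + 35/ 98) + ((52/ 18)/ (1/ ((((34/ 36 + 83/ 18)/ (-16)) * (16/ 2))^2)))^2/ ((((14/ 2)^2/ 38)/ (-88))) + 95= -6434103577342111/ 52081218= -123539806.18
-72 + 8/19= -1360/19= -71.58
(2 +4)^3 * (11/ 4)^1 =594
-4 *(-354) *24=33984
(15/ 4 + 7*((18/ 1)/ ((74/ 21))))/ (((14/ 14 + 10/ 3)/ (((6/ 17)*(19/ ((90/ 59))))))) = 6554487/ 163540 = 40.08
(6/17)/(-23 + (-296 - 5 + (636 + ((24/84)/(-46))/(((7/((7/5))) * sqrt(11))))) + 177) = 2415 * sqrt(11)/14488422093329 + 10457179425/14488422093329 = 0.00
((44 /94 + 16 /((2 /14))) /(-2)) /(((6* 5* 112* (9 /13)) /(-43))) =492479 /473760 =1.04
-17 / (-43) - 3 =-112 / 43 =-2.60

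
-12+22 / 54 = -313 / 27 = -11.59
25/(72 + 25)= 25/97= 0.26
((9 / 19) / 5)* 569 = 5121 / 95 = 53.91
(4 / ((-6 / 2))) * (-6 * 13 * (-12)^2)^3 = 1889339572224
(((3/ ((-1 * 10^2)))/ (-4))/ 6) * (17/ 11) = 0.00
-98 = -98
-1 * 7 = -7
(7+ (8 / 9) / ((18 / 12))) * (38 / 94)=3895 / 1269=3.07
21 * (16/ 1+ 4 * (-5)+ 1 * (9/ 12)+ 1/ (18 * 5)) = -4081/ 60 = -68.02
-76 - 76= -152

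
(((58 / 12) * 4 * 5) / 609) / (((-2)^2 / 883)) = 4415 / 126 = 35.04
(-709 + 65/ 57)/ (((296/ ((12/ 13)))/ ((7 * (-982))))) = 138676076/ 9139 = 15174.10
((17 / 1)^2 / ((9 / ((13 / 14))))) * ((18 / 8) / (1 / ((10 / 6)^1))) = 18785 / 168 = 111.82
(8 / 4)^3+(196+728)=932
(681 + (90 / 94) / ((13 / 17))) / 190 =3.59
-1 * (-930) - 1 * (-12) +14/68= 32035/34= 942.21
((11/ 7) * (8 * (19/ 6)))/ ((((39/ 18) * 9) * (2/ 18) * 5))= 1672/ 455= 3.67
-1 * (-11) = 11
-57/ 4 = -14.25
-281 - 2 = -283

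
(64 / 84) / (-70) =-8 / 735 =-0.01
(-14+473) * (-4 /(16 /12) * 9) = -12393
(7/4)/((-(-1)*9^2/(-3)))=-7/108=-0.06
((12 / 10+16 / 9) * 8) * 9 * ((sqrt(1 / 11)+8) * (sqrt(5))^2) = 1072 * sqrt(11) / 11+8576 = 8899.22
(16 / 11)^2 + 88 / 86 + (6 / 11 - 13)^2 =823399 / 5203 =158.25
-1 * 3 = -3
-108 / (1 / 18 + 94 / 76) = -18468 / 221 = -83.57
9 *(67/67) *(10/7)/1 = 90/7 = 12.86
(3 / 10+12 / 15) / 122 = 11 / 1220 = 0.01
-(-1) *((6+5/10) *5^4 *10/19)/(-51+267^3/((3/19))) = 0.00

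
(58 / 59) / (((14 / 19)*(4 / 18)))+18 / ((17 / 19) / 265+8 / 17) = 491269377 / 11169998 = 43.98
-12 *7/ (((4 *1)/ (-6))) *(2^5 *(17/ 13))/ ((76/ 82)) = 1405152/ 247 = 5688.87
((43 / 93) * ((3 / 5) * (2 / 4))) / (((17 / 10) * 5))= 43 / 2635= 0.02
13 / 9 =1.44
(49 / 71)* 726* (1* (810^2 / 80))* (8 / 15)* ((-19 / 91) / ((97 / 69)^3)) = -164701.44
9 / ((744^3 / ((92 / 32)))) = 23 / 366071808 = 0.00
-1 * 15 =-15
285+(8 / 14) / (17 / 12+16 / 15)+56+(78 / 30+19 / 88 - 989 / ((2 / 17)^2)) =-32634353733 / 458920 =-71111.20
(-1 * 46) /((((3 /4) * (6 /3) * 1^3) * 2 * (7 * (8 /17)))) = -391 /84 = -4.65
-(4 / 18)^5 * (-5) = 160 / 59049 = 0.00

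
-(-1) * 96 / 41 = 96 / 41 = 2.34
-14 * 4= -56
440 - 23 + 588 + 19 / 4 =4039 / 4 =1009.75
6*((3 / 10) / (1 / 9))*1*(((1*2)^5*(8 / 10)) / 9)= 1152 / 25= 46.08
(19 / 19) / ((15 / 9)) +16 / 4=4.60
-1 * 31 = -31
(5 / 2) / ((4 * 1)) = 5 / 8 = 0.62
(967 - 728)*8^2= 15296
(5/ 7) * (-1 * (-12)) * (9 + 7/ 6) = 610/ 7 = 87.14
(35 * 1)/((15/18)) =42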